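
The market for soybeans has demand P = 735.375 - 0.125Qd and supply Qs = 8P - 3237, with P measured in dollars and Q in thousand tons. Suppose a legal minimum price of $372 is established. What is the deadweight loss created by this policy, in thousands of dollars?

0

Rearranging demand gives Qd = 5883 - 8P. Equilibrium: 5883 - 8P = 8P - 3237, so 9120 = 16P and P* = 570, Q* = 1323.
The floor of 372 is below the equilibrium price 570, so it is not binding; the market clears at P* = 570, Q* = 1323.
Since the control does not bind, no trades are prevented and deadweight loss is zero.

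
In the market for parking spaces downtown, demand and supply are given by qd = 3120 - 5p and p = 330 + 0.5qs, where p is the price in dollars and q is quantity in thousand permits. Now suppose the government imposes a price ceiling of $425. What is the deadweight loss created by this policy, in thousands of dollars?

Rearranging supply gives qs = 2p - 660. Setting quantity demanded equal to quantity supplied, 3120 - 5p = 2p - 660, gives p* = 540 and q* = 420.
The ceiling of 425 is below the equilibrium price 540, so it binds.
At p = 425: qd = 3120 - 5·425 = 995 and qs = 2·425 - 660 = 190.
Quantity traded falls to 190. At q = 190 the demand price is (3120 - 190)/5 = 586 and the supply price is (660 + 190)/2 = 425.
Deadweight loss = ½ · (586 - 425) · (420 - 190) = ½ · 161 · 230 = 18515.

18515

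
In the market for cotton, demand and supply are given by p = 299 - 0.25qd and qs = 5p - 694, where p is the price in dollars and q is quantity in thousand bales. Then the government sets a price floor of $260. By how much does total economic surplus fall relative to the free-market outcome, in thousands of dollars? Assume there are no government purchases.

9000

Rearranging demand gives qd = 1196 - 4p. Equilibrium: 1196 - 4p = 5p - 694, so 1890 = 9p and p* = 210, q* = 356.
Because the floor (260) lies above the market-clearing price, it is binding.
At p = 260: qd = 1196 - 4·260 = 156 and qs = 5·260 - 694 = 606.
Quantity traded falls to 156. At q = 156 the demand price is (1196 - 156)/4 = 260 and the supply price is (694 + 156)/5 = 170.
Deadweight loss = ½ · (260 - 170) · (356 - 156) = ½ · 90 · 200 = 9000.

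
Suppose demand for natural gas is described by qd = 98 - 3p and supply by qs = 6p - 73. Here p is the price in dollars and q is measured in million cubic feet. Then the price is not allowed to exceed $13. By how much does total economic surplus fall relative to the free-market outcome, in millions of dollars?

324

Setting quantity demanded equal to quantity supplied, 98 - 3p = 6p - 73, gives p* = 19 and q* = 41.
Because the ceiling (13) lies below the market-clearing price, it is binding.
At p = 13: qd = 98 - 3·13 = 59 and qs = 6·13 - 73 = 5.
Quantity traded falls to 5. At q = 5 the demand price is (98 - 5)/3 = 31 and the supply price is (73 + 5)/6 = 13.
Deadweight loss = ½ · (31 - 13) · (41 - 5) = ½ · 18 · 36 = 324.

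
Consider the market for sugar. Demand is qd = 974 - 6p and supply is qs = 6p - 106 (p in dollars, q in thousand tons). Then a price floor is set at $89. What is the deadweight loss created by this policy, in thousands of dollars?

0

In a free market, 974 - 6p = 6p - 106 gives the equilibrium p* = 90, q* = 434.
Since 89 is below p* = 90, the floor does not bind and the free-market outcome prevails.
Since the control does not bind, no trades are prevented and deadweight loss is zero.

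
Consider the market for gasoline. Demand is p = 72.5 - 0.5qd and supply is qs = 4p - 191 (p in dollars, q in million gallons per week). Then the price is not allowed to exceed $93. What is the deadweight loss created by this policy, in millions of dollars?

Rearranging demand gives qd = 145 - 2p. Setting quantity demanded equal to quantity supplied, 145 - 2p = 4p - 191, gives p* = 56 and q* = 33.
Since 93 is above p* = 56, the ceiling does not bind and the free-market outcome prevails.
Since the control does not bind, no trades are prevented and deadweight loss is zero.

0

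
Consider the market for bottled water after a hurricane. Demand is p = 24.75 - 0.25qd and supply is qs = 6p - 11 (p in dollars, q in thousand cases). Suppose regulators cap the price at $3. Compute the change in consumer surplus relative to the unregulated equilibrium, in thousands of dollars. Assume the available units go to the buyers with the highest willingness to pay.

-232

Rearranging demand gives qd = 99 - 4p. Setting quantity demanded equal to quantity supplied, 99 - 4p = 6p - 11, gives p* = 11 and q* = 55.
Since 3 < 11, the ceiling is binding.
At p = 3: qd = 99 - 4·3 = 87 and qs = 6·3 - 11 = 7.
Consumer surplus without the control is ½ · (24.75 - 11) · 55 = 378.125.
With the ceiling, 7 units are sold at 3 (assume they go to the highest-value buyers). The demand price at q = 7 is 23, so CS = ½ · [(24.75 - 3) + (23 - 3)] · 7 = 146.125.
Change in consumer surplus = 146.125 - 378.125 = -232.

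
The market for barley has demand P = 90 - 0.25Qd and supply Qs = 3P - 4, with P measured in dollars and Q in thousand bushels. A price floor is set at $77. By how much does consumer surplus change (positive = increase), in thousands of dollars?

Rearranging demand gives Qd = 360 - 4P. Without the control the market clears where 360 - 4P = 3P - 4, i.e. P* = 52 and Q* = 152.
The floor of 77 is above the equilibrium price 52, so it binds.
At P = 77: Qd = 360 - 4·77 = 52 and Qs = 3·77 - 4 = 227.
Consumer surplus without the control is ½ · (90 - 52) · 152 = 2888.
With the floor, consumers buy 52 units at 77, so CS = ½ · (90 - 77) · 52 = 338.
Change in consumer surplus = 338 - 2888 = -2550.

-2550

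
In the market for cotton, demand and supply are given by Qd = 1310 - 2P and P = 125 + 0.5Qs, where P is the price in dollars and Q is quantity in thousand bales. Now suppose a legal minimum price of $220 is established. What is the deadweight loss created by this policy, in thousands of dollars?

0

Rearranging supply gives Qs = 2P - 250. Equilibrium: 1310 - 2P = 2P - 250, so 1560 = 4P and P* = 390, Q* = 530.
The floor of 220 is below the equilibrium price 390, so it is not binding; the market clears at P* = 390, Q* = 530.
Since the control does not bind, no trades are prevented and deadweight loss is zero.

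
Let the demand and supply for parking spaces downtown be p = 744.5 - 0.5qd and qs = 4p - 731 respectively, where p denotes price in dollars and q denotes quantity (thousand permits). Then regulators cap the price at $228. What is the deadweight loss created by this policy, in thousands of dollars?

120984

Rearranging demand gives qd = 1489 - 2p. Equilibrium: 1489 - 2p = 4p - 731, so 2220 = 6p and p* = 370, q* = 749.
Since 228 < 370, the ceiling is binding.
At p = 228: qd = 1489 - 2·228 = 1033 and qs = 4·228 - 731 = 181.
Quantity traded falls to 181. At q = 181 the demand price is (1489 - 181)/2 = 654 and the supply price is (731 + 181)/4 = 228.
Deadweight loss = ½ · (654 - 228) · (749 - 181) = ½ · 426 · 568 = 120984.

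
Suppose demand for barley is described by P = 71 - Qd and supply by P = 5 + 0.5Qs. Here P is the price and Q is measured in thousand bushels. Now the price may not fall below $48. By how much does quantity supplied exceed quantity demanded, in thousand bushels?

Rearranging demand gives Qd = 71 - P; rearranging supply gives Qs = 2P - 10. In a free market, 71 - P = 2P - 10 gives the equilibrium P* = 27, Q* = 44.
The floor of 48 is above the equilibrium price 27, so it binds.
At P = 48: Qd = 71 - 48 = 23 and Qs = 2·48 - 10 = 86.
Surplus = Qs - Qd = 86 - 23 = 63.

63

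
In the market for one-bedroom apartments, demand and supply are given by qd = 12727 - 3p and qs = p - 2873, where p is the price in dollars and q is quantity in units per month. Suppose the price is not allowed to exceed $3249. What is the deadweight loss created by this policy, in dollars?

Equilibrium: 12727 - 3p = p - 2873, so 15600 = 4p and p* = 3900, q* = 1027.
Because the ceiling (3249) lies below the market-clearing price, it is binding.
At p = 3249: qd = 12727 - 3·3249 = 2980 and qs = 3249 - 2873 = 376.
Quantity traded falls to 376. At q = 376 the demand price is (12727 - 376)/3 = 4117 and the supply price is 2873 + 376 = 3249.
Deadweight loss = ½ · (4117 - 3249) · (1027 - 376) = ½ · 868 · 651 = 282534.

282534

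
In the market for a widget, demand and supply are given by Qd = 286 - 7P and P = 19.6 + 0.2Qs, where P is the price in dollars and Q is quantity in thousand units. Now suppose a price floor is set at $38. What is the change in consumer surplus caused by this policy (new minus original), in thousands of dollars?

Rearranging supply gives Qs = 5P - 98. Without the control the market clears where 286 - 7P = 5P - 98, i.e. P* = 32 and Q* = 62.
The floor of 38 is above the equilibrium price 32, so it binds.
At P = 38: Qd = 286 - 7·38 = 20 and Qs = 5·38 - 98 = 92.
Consumer surplus without the control is ½ · (286/7 - 32) · 62 = 1922/7.
With the floor, consumers buy 20 units at 38, so CS = ½ · (286/7 - 38) · 20 = 200/7.
Change in consumer surplus = 200/7 - 1922/7 = -246.

-246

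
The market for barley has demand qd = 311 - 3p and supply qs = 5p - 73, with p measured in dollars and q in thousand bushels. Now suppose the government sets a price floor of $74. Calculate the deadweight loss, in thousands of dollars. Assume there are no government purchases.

Equilibrium: 311 - 3p = 5p - 73, so 384 = 8p and p* = 48, q* = 167.
Because the floor (74) lies above the market-clearing price, it is binding.
At p = 74: qd = 311 - 3·74 = 89 and qs = 5·74 - 73 = 297.
Quantity traded falls to 89. At q = 89 the demand price is (311 - 89)/3 = 74 and the supply price is (73 + 89)/5 = 32.4.
Deadweight loss = ½ · (74 - 32.4) · (167 - 89) = ½ · 41.6 · 78 = 1622.4.

1622.4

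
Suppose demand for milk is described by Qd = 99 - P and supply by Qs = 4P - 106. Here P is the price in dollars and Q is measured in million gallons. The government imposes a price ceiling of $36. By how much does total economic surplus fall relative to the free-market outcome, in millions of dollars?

Equilibrium: 99 - P = 4P - 106, so 205 = 5P and P* = 41, Q* = 58.
Because the ceiling (36) lies below the market-clearing price, it is binding.
At P = 36: Qd = 99 - 36 = 63 and Qs = 4·36 - 106 = 38.
Quantity traded falls to 38. At Q = 38 the demand price is 99 - 38 = 61 and the supply price is (106 + 38)/4 = 36.
Deadweight loss = ½ · (61 - 36) · (58 - 38) = ½ · 25 · 20 = 250.

250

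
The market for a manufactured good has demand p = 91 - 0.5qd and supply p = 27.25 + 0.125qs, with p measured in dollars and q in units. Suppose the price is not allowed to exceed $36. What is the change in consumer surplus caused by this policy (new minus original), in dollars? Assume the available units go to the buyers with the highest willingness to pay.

Rearranging demand gives qd = 182 - 2p; rearranging supply gives qs = 8p - 218. Equilibrium: 182 - 2p = 8p - 218, so 400 = 10p and p* = 40, q* = 102.
Since 36 < 40, the ceiling is binding.
At p = 36: qd = 182 - 2·36 = 110 and qs = 8·36 - 218 = 70.
Consumer surplus without the control is ½ · (91 - 40) · 102 = 2601.
With the ceiling, 70 units are sold at 36 (assume they go to the highest-value buyers). The demand price at q = 70 is 56, so CS = ½ · [(91 - 36) + (56 - 36)] · 70 = 2625.
Change in consumer surplus = 2625 - 2601 = 24.

24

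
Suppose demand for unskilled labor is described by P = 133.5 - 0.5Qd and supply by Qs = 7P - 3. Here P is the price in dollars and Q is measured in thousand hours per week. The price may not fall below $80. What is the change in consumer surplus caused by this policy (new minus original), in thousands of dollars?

Rearranging demand gives Qd = 267 - 2P. In a free market, 267 - 2P = 7P - 3 gives the equilibrium P* = 30, Q* = 207.
The floor of 80 is above the equilibrium price 30, so it binds.
At P = 80: Qd = 267 - 2·80 = 107 and Qs = 7·80 - 3 = 557.
Consumer surplus without the control is ½ · (133.5 - 30) · 207 = 10712.25.
With the floor, consumers buy 107 units at 80, so CS = ½ · (133.5 - 80) · 107 = 2862.25.
Change in consumer surplus = 2862.25 - 10712.25 = -7850.

-7850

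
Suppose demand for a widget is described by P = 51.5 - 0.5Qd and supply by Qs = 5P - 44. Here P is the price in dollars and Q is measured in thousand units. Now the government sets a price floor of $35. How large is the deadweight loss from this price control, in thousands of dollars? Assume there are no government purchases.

274.4

Rearranging demand gives Qd = 103 - 2P. Setting quantity demanded equal to quantity supplied, 103 - 2P = 5P - 44, gives P* = 21 and Q* = 61.
The floor of 35 is above the equilibrium price 21, so it binds.
At P = 35: Qd = 103 - 2·35 = 33 and Qs = 5·35 - 44 = 131.
Quantity traded falls to 33. At Q = 33 the demand price is (103 - 33)/2 = 35 and the supply price is (44 + 33)/5 = 15.4.
Deadweight loss = ½ · (35 - 15.4) · (61 - 33) = ½ · 19.6 · 28 = 274.4.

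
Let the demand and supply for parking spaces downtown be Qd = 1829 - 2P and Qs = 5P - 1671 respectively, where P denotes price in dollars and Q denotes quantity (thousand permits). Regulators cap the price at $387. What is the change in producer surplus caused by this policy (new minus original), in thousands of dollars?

-61754.5

In a free market, 1829 - 2P = 5P - 1671 gives the equilibrium P* = 500, Q* = 829.
Because the ceiling (387) lies below the market-clearing price, it is binding.
At P = 387: Qd = 1829 - 2·387 = 1055 and Qs = 5·387 - 1671 = 264.
Producer surplus without the control is ½ · (500 - 334.2) · 829 = 68724.1.
With the ceiling, producers sell 264 units at 387, so PS = ½ · (387 - 334.2) · 264 = 6969.6.
Change in producer surplus = 6969.6 - 68724.1 = -61754.5.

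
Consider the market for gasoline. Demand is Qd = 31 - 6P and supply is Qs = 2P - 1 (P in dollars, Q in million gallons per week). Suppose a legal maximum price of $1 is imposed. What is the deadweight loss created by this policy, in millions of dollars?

Setting quantity demanded equal to quantity supplied, 31 - 6P = 2P - 1, gives P* = 4 and Q* = 7.
The ceiling of 1 is below the equilibrium price 4, so it binds.
At P = 1: Qd = 31 - 6·1 = 25 and Qs = 2·1 - 1 = 1.
Quantity traded falls to 1. At Q = 1 the demand price is (31 - 1)/6 = 5 and the supply price is (1 + 1)/2 = 1.
Deadweight loss = ½ · (5 - 1) · (7 - 1) = ½ · 4 · 6 = 12.

12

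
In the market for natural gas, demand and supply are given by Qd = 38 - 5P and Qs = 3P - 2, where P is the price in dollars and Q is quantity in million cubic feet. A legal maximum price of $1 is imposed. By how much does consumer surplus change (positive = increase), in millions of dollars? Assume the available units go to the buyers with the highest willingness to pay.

Setting quantity demanded equal to quantity supplied, 38 - 5P = 3P - 2, gives P* = 5 and Q* = 13.
Since 1 < 5, the ceiling is binding.
At P = 1: Qd = 38 - 5·1 = 33 and Qs = 3·1 - 2 = 1.
Consumer surplus without the control is ½ · (7.6 - 5) · 13 = 16.9.
With the ceiling, 1 units are sold at 1 (assume they go to the highest-value buyers). The demand price at Q = 1 is 7.4, so CS = ½ · [(7.6 - 1) + (7.4 - 1)] · 1 = 6.5.
Change in consumer surplus = 6.5 - 16.9 = -10.4.

-10.4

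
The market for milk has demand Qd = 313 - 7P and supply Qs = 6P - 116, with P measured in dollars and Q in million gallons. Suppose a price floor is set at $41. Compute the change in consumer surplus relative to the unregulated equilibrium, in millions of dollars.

-432

Equilibrium: 313 - 7P = 6P - 116, so 429 = 13P and P* = 33, Q* = 82.
Since 41 > 33, the floor is binding.
At P = 41: Qd = 313 - 7·41 = 26 and Qs = 6·41 - 116 = 130.
Consumer surplus without the control is ½ · (313/7 - 33) · 82 = 3362/7.
With the floor, consumers buy 26 units at 41, so CS = ½ · (313/7 - 41) · 26 = 338/7.
Change in consumer surplus = 338/7 - 3362/7 = -432.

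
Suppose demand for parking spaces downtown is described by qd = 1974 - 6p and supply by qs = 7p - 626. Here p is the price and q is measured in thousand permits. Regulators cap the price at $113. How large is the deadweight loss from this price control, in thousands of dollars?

57398.25

Setting quantity demanded equal to quantity supplied, 1974 - 6p = 7p - 626, gives p* = 200 and q* = 774.
The ceiling of 113 is below the equilibrium price 200, so it binds.
At p = 113: qd = 1974 - 6·113 = 1296 and qs = 7·113 - 626 = 165.
Quantity traded falls to 165. At q = 165 the demand price is (1974 - 165)/6 = 301.5 and the supply price is (626 + 165)/7 = 113.
Deadweight loss = ½ · (301.5 - 113) · (774 - 165) = ½ · 188.5 · 609 = 57398.25.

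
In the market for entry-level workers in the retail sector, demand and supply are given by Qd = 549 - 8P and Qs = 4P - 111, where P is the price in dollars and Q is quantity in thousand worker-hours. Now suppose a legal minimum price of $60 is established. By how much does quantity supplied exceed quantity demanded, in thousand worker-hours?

60

Equilibrium: 549 - 8P = 4P - 111, so 660 = 12P and P* = 55, Q* = 109.
The floor of 60 is above the equilibrium price 55, so it binds.
At P = 60: Qd = 549 - 8·60 = 69 and Qs = 4·60 - 111 = 129.
Surplus = Qs - Qd = 129 - 69 = 60.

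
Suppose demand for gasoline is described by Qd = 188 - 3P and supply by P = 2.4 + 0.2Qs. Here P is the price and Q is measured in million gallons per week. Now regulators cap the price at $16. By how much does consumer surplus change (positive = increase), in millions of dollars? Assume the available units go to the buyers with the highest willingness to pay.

274.5

Rearranging supply gives Qs = 5P - 12. Setting quantity demanded equal to quantity supplied, 188 - 3P = 5P - 12, gives P* = 25 and Q* = 113.
The ceiling of 16 is below the equilibrium price 25, so it binds.
At P = 16: Qd = 188 - 3·16 = 140 and Qs = 5·16 - 12 = 68.
Consumer surplus without the control is ½ · (188/3 - 25) · 113 = 12769/6.
With the ceiling, 68 units are sold at 16 (assume they go to the highest-value buyers). The demand price at Q = 68 is 40, so CS = ½ · [(188/3 - 16) + (40 - 16)] · 68 = 7208/3.
Change in consumer surplus = 7208/3 - 12769/6 = 274.5.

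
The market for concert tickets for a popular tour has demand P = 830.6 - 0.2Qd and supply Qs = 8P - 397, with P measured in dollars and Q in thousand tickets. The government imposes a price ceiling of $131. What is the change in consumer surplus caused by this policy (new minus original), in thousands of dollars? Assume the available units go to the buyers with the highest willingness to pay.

Rearranging demand gives Qd = 4153 - 5P. Without the control the market clears where 4153 - 5P = 8P - 397, i.e. P* = 350 and Q* = 2403.
Since 131 < 350, the ceiling is binding.
At P = 131: Qd = 4153 - 5·131 = 3498 and Qs = 8·131 - 397 = 651.
Consumer surplus without the control is ½ · (830.6 - 350) · 2403 = 577440.9.
With the ceiling, 651 units are sold at 131 (assume they go to the highest-value buyers). The demand price at Q = 651 is 700.4, so CS = ½ · [(830.6 - 131) + (700.4 - 131)] · 651 = 413059.5.
Change in consumer surplus = 413059.5 - 577440.9 = -164381.4.

-164381.4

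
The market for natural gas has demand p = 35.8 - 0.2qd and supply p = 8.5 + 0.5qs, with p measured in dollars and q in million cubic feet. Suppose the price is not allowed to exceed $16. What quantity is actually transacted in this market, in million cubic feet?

Rearranging demand gives qd = 179 - 5p; rearranging supply gives qs = 2p - 17. In a free market, 179 - 5p = 2p - 17 gives the equilibrium p* = 28, q* = 39.
Because the ceiling (16) lies below the market-clearing price, it is binding.
At p = 16: qd = 179 - 5·16 = 99 and qs = 2·16 - 17 = 15.
The quantity actually transacted is the short side, supply: 15.

15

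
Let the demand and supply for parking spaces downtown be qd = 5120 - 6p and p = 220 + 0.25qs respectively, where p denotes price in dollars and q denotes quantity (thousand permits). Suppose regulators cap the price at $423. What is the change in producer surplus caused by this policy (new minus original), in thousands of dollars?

-206382

Rearranging supply gives qs = 4p - 880. Setting quantity demanded equal to quantity supplied, 5120 - 6p = 4p - 880, gives p* = 600 and q* = 1520.
Because the ceiling (423) lies below the market-clearing price, it is binding.
At p = 423: qd = 5120 - 6·423 = 2582 and qs = 4·423 - 880 = 812.
Producer surplus without the control is ½ · (600 - 220) · 1520 = 288800.
With the ceiling, producers sell 812 units at 423, so PS = ½ · (423 - 220) · 812 = 82418.
Change in producer surplus = 82418 - 288800 = -206382.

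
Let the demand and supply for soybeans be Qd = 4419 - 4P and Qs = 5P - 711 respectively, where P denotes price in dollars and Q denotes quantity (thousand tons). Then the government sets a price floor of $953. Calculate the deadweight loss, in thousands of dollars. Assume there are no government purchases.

528080.4

Setting quantity demanded equal to quantity supplied, 4419 - 4P = 5P - 711, gives P* = 570 and Q* = 2139.
The floor of 953 is above the equilibrium price 570, so it binds.
At P = 953: Qd = 4419 - 4·953 = 607 and Qs = 5·953 - 711 = 4054.
Quantity traded falls to 607. At Q = 607 the demand price is (4419 - 607)/4 = 953 and the supply price is (711 + 607)/5 = 263.6.
Deadweight loss = ½ · (953 - 263.6) · (2139 - 607) = ½ · 689.4 · 1532 = 528080.4.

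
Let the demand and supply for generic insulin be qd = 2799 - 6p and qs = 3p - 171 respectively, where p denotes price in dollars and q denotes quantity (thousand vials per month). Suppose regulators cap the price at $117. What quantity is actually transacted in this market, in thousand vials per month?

In a free market, 2799 - 6p = 3p - 171 gives the equilibrium p* = 330, q* = 819.
Since 117 < 330, the ceiling is binding.
At p = 117: qd = 2799 - 6·117 = 2097 and qs = 3·117 - 171 = 180.
The quantity actually transacted is the short side, supply: 180.

180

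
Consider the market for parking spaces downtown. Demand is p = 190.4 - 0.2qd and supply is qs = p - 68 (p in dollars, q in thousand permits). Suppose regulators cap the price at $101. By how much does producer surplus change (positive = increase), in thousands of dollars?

-4657.5

Rearranging demand gives qd = 952 - 5p. Setting quantity demanded equal to quantity supplied, 952 - 5p = p - 68, gives p* = 170 and q* = 102.
Because the ceiling (101) lies below the market-clearing price, it is binding.
At p = 101: qd = 952 - 5·101 = 447 and qs = 101 - 68 = 33.
Producer surplus without the control is ½ · (170 - 68) · 102 = 5202.
With the ceiling, producers sell 33 units at 101, so PS = ½ · (101 - 68) · 33 = 544.5.
Change in producer surplus = 544.5 - 5202 = -4657.5.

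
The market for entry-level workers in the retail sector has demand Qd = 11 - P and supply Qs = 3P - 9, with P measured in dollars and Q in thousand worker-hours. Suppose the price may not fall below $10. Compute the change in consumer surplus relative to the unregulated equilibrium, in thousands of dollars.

Setting quantity demanded equal to quantity supplied, 11 - P = 3P - 9, gives P* = 5 and Q* = 6.
Since 10 > 5, the floor is binding.
At P = 10: Qd = 11 - 10 = 1 and Qs = 3·10 - 9 = 21.
Consumer surplus without the control is ½ · (11 - 5) · 6 = 18.
With the floor, consumers buy 1 units at 10, so CS = ½ · (11 - 10) · 1 = 0.5.
Change in consumer surplus = 0.5 - 18 = -17.5.

-17.5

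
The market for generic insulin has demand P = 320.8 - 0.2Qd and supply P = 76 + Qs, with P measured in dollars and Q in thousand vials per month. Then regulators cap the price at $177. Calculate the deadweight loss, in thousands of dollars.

6365.4

Rearranging demand gives Qd = 1604 - 5P; rearranging supply gives Qs = P - 76. Equilibrium: 1604 - 5P = P - 76, so 1680 = 6P and P* = 280, Q* = 204.
Since 177 < 280, the ceiling is binding.
At P = 177: Qd = 1604 - 5·177 = 719 and Qs = 177 - 76 = 101.
Quantity traded falls to 101. At Q = 101 the demand price is (1604 - 101)/5 = 300.6 and the supply price is 76 + 101 = 177.
Deadweight loss = ½ · (300.6 - 177) · (204 - 101) = ½ · 123.6 · 103 = 6365.4.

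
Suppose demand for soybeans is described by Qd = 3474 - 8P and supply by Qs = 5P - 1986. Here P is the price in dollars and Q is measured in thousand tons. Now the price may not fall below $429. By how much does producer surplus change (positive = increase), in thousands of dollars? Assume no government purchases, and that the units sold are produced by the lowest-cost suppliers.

-140.4

In a free market, 3474 - 8P = 5P - 1986 gives the equilibrium P* = 420, Q* = 114.
Since 429 > 420, the floor is binding.
At P = 429: Qd = 3474 - 8·429 = 42 and Qs = 5·429 - 1986 = 159.
Producer surplus without the control is ½ · (420 - 397.2) · 114 = 1299.6.
With the floor, 42 units are sold at 429. The supply price at Q = 42 is 405.6, so PS = ½ · [(429 - 397.2) + (429 - 405.6)] · 42 = 1159.2.
Change in producer surplus = 1159.2 - 1299.6 = -140.4.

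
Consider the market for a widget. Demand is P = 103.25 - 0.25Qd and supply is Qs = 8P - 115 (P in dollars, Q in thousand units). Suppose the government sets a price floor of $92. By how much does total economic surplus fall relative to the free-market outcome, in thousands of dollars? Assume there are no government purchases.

6912

Rearranging demand gives Qd = 413 - 4P. Equilibrium: 413 - 4P = 8P - 115, so 528 = 12P and P* = 44, Q* = 237.
Since 92 > 44, the floor is binding.
At P = 92: Qd = 413 - 4·92 = 45 and Qs = 8·92 - 115 = 621.
Quantity traded falls to 45. At Q = 45 the demand price is (413 - 45)/4 = 92 and the supply price is (115 + 45)/8 = 20.
Deadweight loss = ½ · (92 - 20) · (237 - 45) = ½ · 72 · 192 = 6912.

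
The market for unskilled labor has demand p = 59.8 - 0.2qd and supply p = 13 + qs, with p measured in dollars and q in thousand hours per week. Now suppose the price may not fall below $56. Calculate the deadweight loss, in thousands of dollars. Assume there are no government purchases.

240

Rearranging demand gives qd = 299 - 5p; rearranging supply gives qs = p - 13. Equilibrium: 299 - 5p = p - 13, so 312 = 6p and p* = 52, q* = 39.
Because the floor (56) lies above the market-clearing price, it is binding.
At p = 56: qd = 299 - 5·56 = 19 and qs = 56 - 13 = 43.
Quantity traded falls to 19. At q = 19 the demand price is (299 - 19)/5 = 56 and the supply price is 13 + 19 = 32.
Deadweight loss = ½ · (56 - 32) · (39 - 19) = ½ · 24 · 20 = 240.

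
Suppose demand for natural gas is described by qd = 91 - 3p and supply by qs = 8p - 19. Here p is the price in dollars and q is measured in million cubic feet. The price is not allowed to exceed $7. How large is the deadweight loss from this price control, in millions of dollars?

132

Equilibrium: 91 - 3p = 8p - 19, so 110 = 11p and p* = 10, q* = 61.
Because the ceiling (7) lies below the market-clearing price, it is binding.
At p = 7: qd = 91 - 3·7 = 70 and qs = 8·7 - 19 = 37.
Quantity traded falls to 37. At q = 37 the demand price is (91 - 37)/3 = 18 and the supply price is (19 + 37)/8 = 7.
Deadweight loss = ½ · (18 - 7) · (61 - 37) = ½ · 11 · 24 = 132.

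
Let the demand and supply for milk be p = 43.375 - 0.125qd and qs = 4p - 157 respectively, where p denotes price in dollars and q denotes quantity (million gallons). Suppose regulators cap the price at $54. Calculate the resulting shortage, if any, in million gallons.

Rearranging demand gives qd = 347 - 8p. In a free market, 347 - 8p = 4p - 157 gives the equilibrium p* = 42, q* = 11.
The ceiling of 54 is above the equilibrium price 42, so it is not binding; the market clears at p* = 42, q* = 11.
Since the control does not bind, there is no shortage.

0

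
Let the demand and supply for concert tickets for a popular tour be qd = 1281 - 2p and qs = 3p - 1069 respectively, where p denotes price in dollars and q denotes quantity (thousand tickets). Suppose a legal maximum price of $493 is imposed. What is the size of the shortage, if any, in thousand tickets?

0

Without the control the market clears where 1281 - 2p = 3p - 1069, i.e. p* = 470 and q* = 341.
The ceiling of 493 is above the equilibrium price 470, so it is not binding; the market clears at p* = 470, q* = 341.
Since the control does not bind, there is no shortage.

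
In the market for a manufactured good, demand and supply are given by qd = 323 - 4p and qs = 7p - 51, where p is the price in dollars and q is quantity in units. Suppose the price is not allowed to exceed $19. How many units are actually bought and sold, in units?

Without the control the market clears where 323 - 4p = 7p - 51, i.e. p* = 34 and q* = 187.
Because the ceiling (19) lies below the market-clearing price, it is binding.
At p = 19: qd = 323 - 4·19 = 247 and qs = 7·19 - 51 = 82.
The quantity actually transacted is the short side, supply: 82.

82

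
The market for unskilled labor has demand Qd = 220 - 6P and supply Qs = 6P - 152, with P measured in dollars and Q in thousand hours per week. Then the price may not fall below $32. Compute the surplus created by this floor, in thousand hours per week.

Equilibrium: 220 - 6P = 6P - 152, so 372 = 12P and P* = 31, Q* = 34.
Since 32 > 31, the floor is binding.
At P = 32: Qd = 220 - 6·32 = 28 and Qs = 6·32 - 152 = 40.
Surplus = Qs - Qd = 40 - 28 = 12.

12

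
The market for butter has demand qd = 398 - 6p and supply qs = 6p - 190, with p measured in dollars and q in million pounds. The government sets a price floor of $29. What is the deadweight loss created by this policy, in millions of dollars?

0

Setting quantity demanded equal to quantity supplied, 398 - 6p = 6p - 190, gives p* = 49 and q* = 104.
Since 29 is below p* = 49, the floor does not bind and the free-market outcome prevails.
Since the control does not bind, no trades are prevented and deadweight loss is zero.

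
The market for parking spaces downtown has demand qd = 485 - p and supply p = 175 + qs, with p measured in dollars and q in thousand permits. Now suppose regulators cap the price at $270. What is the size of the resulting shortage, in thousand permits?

120

Rearranging supply gives qs = p - 175. Setting quantity demanded equal to quantity supplied, 485 - p = p - 175, gives p* = 330 and q* = 155.
Because the ceiling (270) lies below the market-clearing price, it is binding.
At p = 270: qd = 485 - 270 = 215 and qs = 270 - 175 = 95.
Shortage = qd - qs = 215 - 95 = 120.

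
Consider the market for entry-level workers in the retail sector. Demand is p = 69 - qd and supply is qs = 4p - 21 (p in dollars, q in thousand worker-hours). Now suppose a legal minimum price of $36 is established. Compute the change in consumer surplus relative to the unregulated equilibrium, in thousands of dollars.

Rearranging demand gives qd = 69 - p. Without the control the market clears where 69 - p = 4p - 21, i.e. p* = 18 and q* = 51.
Because the floor (36) lies above the market-clearing price, it is binding.
At p = 36: qd = 69 - 36 = 33 and qs = 4·36 - 21 = 123.
Consumer surplus without the control is ½ · (69 - 18) · 51 = 1300.5.
With the floor, consumers buy 33 units at 36, so CS = ½ · (69 - 36) · 33 = 544.5.
Change in consumer surplus = 544.5 - 1300.5 = -756.

-756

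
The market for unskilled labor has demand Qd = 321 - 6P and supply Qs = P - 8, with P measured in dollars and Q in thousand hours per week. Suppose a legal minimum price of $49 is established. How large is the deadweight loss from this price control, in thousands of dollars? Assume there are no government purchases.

84

Setting quantity demanded equal to quantity supplied, 321 - 6P = P - 8, gives P* = 47 and Q* = 39.
Since 49 > 47, the floor is binding.
At P = 49: Qd = 321 - 6·49 = 27 and Qs = 49 - 8 = 41.
Quantity traded falls to 27. At Q = 27 the demand price is (321 - 27)/6 = 49 and the supply price is 8 + 27 = 35.
Deadweight loss = ½ · (49 - 35) · (39 - 27) = ½ · 14 · 12 = 84.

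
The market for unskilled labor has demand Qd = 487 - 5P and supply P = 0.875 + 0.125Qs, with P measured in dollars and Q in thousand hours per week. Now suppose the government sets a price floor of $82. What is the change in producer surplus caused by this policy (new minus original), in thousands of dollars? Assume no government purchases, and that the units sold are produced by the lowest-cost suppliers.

363

Rearranging supply gives Qs = 8P - 7. In a free market, 487 - 5P = 8P - 7 gives the equilibrium P* = 38, Q* = 297.
Because the floor (82) lies above the market-clearing price, it is binding.
At P = 82: Qd = 487 - 5·82 = 77 and Qs = 8·82 - 7 = 649.
Producer surplus without the control is ½ · (38 - 0.875) · 297 = 5513.0625.
With the floor, 77 units are sold at 82. The supply price at Q = 77 is 10.5, so PS = ½ · [(82 - 0.875) + (82 - 10.5)] · 77 = 5876.0625.
Change in producer surplus = 5876.0625 - 5513.0625 = 363.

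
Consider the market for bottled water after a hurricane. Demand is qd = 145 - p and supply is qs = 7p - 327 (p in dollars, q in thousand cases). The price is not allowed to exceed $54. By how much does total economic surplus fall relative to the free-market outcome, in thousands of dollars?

700

In a free market, 145 - p = 7p - 327 gives the equilibrium p* = 59, q* = 86.
Because the ceiling (54) lies below the market-clearing price, it is binding.
At p = 54: qd = 145 - 54 = 91 and qs = 7·54 - 327 = 51.
Quantity traded falls to 51. At q = 51 the demand price is 145 - 51 = 94 and the supply price is (327 + 51)/7 = 54.
Deadweight loss = ½ · (94 - 54) · (86 - 51) = ½ · 40 · 35 = 700.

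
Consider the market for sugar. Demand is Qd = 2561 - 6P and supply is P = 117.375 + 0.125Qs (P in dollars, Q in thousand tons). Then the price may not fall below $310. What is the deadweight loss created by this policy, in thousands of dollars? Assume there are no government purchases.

Rearranging supply gives Qs = 8P - 939. Without the control the market clears where 2561 - 6P = 8P - 939, i.e. P* = 250 and Q* = 1061.
The floor of 310 is above the equilibrium price 250, so it binds.
At P = 310: Qd = 2561 - 6·310 = 701 and Qs = 8·310 - 939 = 1541.
Quantity traded falls to 701. At Q = 701 the demand price is (2561 - 701)/6 = 310 and the supply price is (939 + 701)/8 = 205.
Deadweight loss = ½ · (310 - 205) · (1061 - 701) = ½ · 105 · 360 = 18900.

18900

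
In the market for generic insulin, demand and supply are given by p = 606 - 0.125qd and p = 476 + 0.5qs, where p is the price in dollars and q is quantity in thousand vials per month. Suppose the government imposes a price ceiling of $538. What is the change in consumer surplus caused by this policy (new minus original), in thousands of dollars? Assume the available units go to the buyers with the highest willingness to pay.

Rearranging demand gives qd = 4848 - 8p; rearranging supply gives qs = 2p - 952. Setting quantity demanded equal to quantity supplied, 4848 - 8p = 2p - 952, gives p* = 580 and q* = 208.
The ceiling of 538 is below the equilibrium price 580, so it binds.
At p = 538: qd = 4848 - 8·538 = 544 and qs = 2·538 - 952 = 124.
Consumer surplus without the control is ½ · (606 - 580) · 208 = 2704.
With the ceiling, 124 units are sold at 538 (assume they go to the highest-value buyers). The demand price at q = 124 is 590.5, so CS = ½ · [(606 - 538) + (590.5 - 538)] · 124 = 7471.
Change in consumer surplus = 7471 - 2704 = 4767.

4767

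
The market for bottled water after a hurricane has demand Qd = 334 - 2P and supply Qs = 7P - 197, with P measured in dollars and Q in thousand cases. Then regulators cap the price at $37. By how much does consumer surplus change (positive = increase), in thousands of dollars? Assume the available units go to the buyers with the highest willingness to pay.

Setting quantity demanded equal to quantity supplied, 334 - 2P = 7P - 197, gives P* = 59 and Q* = 216.
Since 37 < 59, the ceiling is binding.
At P = 37: Qd = 334 - 2·37 = 260 and Qs = 7·37 - 197 = 62.
Consumer surplus without the control is ½ · (167 - 59) · 216 = 11664.
With the ceiling, 62 units are sold at 37 (assume they go to the highest-value buyers). The demand price at Q = 62 is 136, so CS = ½ · [(167 - 37) + (136 - 37)] · 62 = 7099.
Change in consumer surplus = 7099 - 11664 = -4565.

-4565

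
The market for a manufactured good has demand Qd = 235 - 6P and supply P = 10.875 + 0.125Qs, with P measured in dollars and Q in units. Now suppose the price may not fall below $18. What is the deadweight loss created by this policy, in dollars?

0

Rearranging supply gives Qs = 8P - 87. Equilibrium: 235 - 6P = 8P - 87, so 322 = 14P and P* = 23, Q* = 97.
Since 18 is below P* = 23, the floor does not bind and the free-market outcome prevails.
Since the control does not bind, no trades are prevented and deadweight loss is zero.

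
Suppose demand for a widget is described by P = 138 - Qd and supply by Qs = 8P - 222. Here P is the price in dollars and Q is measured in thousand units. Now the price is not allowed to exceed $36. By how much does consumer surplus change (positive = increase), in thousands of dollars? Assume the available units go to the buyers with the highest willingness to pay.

Rearranging demand gives Qd = 138 - P. In a free market, 138 - P = 8P - 222 gives the equilibrium P* = 40, Q* = 98.
Since 36 < 40, the ceiling is binding.
At P = 36: Qd = 138 - 36 = 102 and Qs = 8·36 - 222 = 66.
Consumer surplus without the control is ½ · (138 - 40) · 98 = 4802.
With the ceiling, 66 units are sold at 36 (assume they go to the highest-value buyers). The demand price at Q = 66 is 72, so CS = ½ · [(138 - 36) + (72 - 36)] · 66 = 4554.
Change in consumer surplus = 4554 - 4802 = -248.

-248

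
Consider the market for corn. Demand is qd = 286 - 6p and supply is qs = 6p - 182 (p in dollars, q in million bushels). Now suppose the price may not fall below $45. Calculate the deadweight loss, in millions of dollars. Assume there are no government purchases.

216

Without the control the market clears where 286 - 6p = 6p - 182, i.e. p* = 39 and q* = 52.
Since 45 > 39, the floor is binding.
At p = 45: qd = 286 - 6·45 = 16 and qs = 6·45 - 182 = 88.
Quantity traded falls to 16. At q = 16 the demand price is (286 - 16)/6 = 45 and the supply price is (182 + 16)/6 = 33.
Deadweight loss = ½ · (45 - 33) · (52 - 16) = ½ · 12 · 36 = 216.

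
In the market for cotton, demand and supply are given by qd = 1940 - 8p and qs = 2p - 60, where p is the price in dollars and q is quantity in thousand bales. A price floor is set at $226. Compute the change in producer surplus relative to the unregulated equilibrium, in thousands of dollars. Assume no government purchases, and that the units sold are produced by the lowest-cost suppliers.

Setting quantity demanded equal to quantity supplied, 1940 - 8p = 2p - 60, gives p* = 200 and q* = 340.
The floor of 226 is above the equilibrium price 200, so it binds.
At p = 226: qd = 1940 - 8·226 = 132 and qs = 2·226 - 60 = 392.
Producer surplus without the control is ½ · (200 - 30) · 340 = 28900.
With the floor, 132 units are sold at 226. The supply price at q = 132 is 96, so PS = ½ · [(226 - 30) + (226 - 96)] · 132 = 21516.
Change in producer surplus = 21516 - 28900 = -7384.

-7384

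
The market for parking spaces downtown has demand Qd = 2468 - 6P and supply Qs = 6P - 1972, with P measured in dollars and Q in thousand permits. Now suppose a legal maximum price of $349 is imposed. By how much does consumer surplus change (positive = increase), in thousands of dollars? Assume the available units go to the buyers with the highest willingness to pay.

1239

In a free market, 2468 - 6P = 6P - 1972 gives the equilibrium P* = 370, Q* = 248.
The ceiling of 349 is below the equilibrium price 370, so it binds.
At P = 349: Qd = 2468 - 6·349 = 374 and Qs = 6·349 - 1972 = 122.
Consumer surplus without the control is ½ · (1234/3 - 370) · 248 = 15376/3.
With the ceiling, 122 units are sold at 349 (assume they go to the highest-value buyers). The demand price at Q = 122 is 391, so CS = ½ · [(1234/3 - 349) + (391 - 349)] · 122 = 19093/3.
Change in consumer surplus = 19093/3 - 15376/3 = 1239.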